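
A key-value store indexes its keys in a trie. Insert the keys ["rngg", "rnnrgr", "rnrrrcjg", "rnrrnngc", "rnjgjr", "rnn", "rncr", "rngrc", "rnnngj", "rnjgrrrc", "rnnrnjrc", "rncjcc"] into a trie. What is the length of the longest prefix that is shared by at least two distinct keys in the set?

Look for the deepest trie node that still has at least two words in its subtree.
e.g. "rnjgjr" and "rnjgrrrc" share the prefix "rnjg" of length 4; no pair shares a longer one.
Longest shared-prefix length: 4

4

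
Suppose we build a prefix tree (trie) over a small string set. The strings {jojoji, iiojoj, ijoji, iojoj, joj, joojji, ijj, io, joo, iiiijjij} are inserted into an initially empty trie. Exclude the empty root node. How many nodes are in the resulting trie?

31

Count nodes per top-level branch (shared prefixes stored once):
  'i'-branch (iiiijjij, iiojoj, ijj, ijoji, io, iojoj): 21 nodes
  'j'-branch (joj, jojoji, joo, joojji): 10 nodes
Sum: 31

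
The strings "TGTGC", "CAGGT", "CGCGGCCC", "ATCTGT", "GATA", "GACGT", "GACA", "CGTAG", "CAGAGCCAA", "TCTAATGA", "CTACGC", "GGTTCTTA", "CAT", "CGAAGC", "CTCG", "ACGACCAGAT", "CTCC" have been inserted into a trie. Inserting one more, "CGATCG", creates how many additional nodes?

"CGA" is already a path in the trie; the remaining "TCG" must be added.
So 6 − 3 = 3 new nodes.

3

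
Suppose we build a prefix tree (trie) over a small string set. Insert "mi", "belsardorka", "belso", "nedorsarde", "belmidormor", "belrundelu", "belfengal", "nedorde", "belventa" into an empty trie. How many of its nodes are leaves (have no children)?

9

Leaves are exactly the stored words that no other stored word extends.
Those words: "belfengal", "belmidormor", "belrundelu", "belsardorka", "belso", "belventa", "mi", "nedorde", "nedorsarde"
Leaf count: 9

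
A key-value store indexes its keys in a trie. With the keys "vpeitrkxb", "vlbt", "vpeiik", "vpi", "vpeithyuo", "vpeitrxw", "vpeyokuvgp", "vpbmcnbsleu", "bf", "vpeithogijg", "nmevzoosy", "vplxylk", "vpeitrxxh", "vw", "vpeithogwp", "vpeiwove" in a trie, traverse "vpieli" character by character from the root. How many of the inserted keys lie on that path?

1

Walk "vpieli" from the root; an end-of-word marker is hit whenever a stored word is a prefix of "vpieli".
Prefixes of the query that are stored words: "vpi"
Count: 1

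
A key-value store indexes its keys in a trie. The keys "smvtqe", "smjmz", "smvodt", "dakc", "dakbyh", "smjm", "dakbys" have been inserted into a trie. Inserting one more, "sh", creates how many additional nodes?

1

The longest prefix of "sh" already in the trie is "s" (length 1).
New nodes needed: |"sh"| − 1 = 2 − 1 = 1.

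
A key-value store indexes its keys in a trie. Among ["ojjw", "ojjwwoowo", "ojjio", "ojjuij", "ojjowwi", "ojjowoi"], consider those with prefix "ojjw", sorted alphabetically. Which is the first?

Filter for "ojjw…" and sort: "ojjw", "ojjwwoowo"
Position 1: ojjw

ojjw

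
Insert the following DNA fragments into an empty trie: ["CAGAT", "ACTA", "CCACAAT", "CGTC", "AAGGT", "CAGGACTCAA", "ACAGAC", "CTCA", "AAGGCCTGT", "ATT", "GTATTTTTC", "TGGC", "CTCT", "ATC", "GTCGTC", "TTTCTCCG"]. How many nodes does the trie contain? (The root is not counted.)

Count nodes per top-level branch (shared prefixes stored once):
  'A'-branch (AAGGCCTGT, AAGGT, ACAGAC, ACTA, ATC, ATT): 20 nodes
  'C'-branch (CAGAT, CAGGACTCAA, CCACAAT, CGTC, CTCA, CTCT): 25 nodes
  'G'-branch (GTATTTTTC, GTCGTC): 13 nodes
  'T'-branch (TGGC, TTTCTCCG): 11 nodes
Sum: 69

69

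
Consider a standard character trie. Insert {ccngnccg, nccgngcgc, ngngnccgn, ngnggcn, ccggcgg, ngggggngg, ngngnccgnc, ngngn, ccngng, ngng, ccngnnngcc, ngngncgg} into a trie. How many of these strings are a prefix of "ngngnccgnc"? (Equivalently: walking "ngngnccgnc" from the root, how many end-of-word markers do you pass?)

4

Walk "ngngnccgnc" from the root; an end-of-word marker is hit whenever a stored word is a prefix of "ngngnccgnc".
Prefixes of the query that are stored words: "ngng", "ngngn", "ngngnccgn", "ngngnccgnc"
Count: 4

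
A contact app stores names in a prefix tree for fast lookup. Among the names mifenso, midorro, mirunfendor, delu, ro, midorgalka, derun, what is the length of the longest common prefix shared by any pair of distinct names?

The deepest shared node is where two words last agree before diverging.
"midorgalka" and "midorro" agree on "midor" (5 characters) before diverging; nothing deeper is shared.
Longest shared-prefix length: 5

5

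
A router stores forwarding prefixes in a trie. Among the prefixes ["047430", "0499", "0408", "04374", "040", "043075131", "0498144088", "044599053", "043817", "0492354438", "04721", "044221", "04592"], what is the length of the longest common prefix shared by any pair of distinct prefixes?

3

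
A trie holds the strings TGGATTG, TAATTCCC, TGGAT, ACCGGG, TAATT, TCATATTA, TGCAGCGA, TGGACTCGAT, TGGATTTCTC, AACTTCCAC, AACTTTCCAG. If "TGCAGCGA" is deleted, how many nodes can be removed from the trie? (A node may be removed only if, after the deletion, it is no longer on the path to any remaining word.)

6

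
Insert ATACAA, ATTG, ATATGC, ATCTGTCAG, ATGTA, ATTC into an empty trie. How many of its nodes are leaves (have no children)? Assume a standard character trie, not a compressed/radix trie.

Leaves are exactly the stored words that no other stored word extends.
Those words: "ATACAA", "ATATGC", "ATCTGTCAG", "ATGTA", "ATTC", "ATTG"
Leaf count: 6

6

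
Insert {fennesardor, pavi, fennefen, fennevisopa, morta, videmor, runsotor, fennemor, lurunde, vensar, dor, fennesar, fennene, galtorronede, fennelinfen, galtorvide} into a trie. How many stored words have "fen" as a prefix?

7

Traverse to the node for "fen", then collect every word in that subtree.
Words under "fen": fennefen, fennelinfen, fennemor, fennene, fennesar, fennesardor, fennevisopa
Count: 7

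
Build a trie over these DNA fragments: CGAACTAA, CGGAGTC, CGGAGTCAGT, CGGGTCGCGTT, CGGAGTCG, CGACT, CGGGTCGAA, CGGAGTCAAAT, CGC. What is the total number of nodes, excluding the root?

33

Trie structure (* marks end of a word):
(root)
└─ C
   └─ G
      ├─ A
      │  ├─ A
      │  │  └─ C
      │  │     └─ T
      │  │        └─ A
      │  │           └─ A *
      │  └─ C
      │     └─ T *
      ├─ C *
      └─ G
         ├─ A
         │  └─ G
         │     └─ T
         │        └─ C *
         │           ├─ A
         │           │  ├─ A
         │           │  │  └─ A
         │           │  │     └─ T *
         │           │  └─ G
         │           │     └─ T *
         │           └─ G *
         └─ G
            └─ T
               └─ C
                  └─ G
                     ├─ A
                     │  └─ A *
                     └─ C
                        └─ G
                           └─ T
                              └─ T *
Counting every labelled node above: 33.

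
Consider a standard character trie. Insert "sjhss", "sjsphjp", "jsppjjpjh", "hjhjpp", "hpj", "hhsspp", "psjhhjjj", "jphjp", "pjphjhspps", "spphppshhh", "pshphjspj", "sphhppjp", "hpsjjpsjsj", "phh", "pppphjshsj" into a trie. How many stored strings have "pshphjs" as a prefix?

1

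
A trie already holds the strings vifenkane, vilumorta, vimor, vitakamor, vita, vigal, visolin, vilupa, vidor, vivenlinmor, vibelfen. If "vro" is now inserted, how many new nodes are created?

The longest prefix of "vro" already in the trie is "v" (length 1).
New nodes needed: |"vro"| − 1 = 3 − 1 = 2.

2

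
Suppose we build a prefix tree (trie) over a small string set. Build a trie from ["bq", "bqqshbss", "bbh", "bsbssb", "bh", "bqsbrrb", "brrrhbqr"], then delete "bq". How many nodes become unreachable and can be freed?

After clearing the end-marker at "bq", prune upward until reaching a node still needed by another word.
Every node on "bq" is still needed (e.g. by "bqqshbss"), so nothing is freed.
Nodes removed: 0

0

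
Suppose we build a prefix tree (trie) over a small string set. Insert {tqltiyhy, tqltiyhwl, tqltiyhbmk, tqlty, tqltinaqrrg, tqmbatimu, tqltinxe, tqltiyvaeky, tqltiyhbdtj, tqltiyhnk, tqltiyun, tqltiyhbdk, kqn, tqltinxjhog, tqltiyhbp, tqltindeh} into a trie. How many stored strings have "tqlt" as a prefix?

Filter for entries beginning with "tqlt":
Words under "tqlt": tqltinaqrrg, tqltindeh, tqltinxe, tqltinxjhog, tqltiyhbdk, tqltiyhbdtj, tqltiyhbmk, tqltiyhbp, tqltiyhnk, tqltiyhwl, tqltiyhy, tqltiyun, tqltiyvaeky, tqlty
Count: 14

14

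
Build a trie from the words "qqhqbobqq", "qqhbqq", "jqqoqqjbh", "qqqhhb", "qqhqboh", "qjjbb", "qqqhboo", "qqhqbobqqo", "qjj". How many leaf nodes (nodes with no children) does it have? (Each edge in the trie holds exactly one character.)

7

A leaf is a node with no children — equivalently, the end of a word that is not a proper prefix of any other stored word.
Those words: "jqqoqqjbh", "qjjbb", "qqhbqq", "qqhqbobqqo", "qqhqboh", "qqqhboo", "qqqhhb"
Leaf count: 7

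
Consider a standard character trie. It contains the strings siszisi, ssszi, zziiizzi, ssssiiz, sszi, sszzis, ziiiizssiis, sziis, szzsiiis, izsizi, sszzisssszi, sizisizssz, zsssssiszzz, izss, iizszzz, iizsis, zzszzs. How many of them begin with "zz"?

2

Walk to "zz"; the words in its subtree are exactly those with that prefix.
Matches: "zziiizzi", "zzszzs"
Count: 2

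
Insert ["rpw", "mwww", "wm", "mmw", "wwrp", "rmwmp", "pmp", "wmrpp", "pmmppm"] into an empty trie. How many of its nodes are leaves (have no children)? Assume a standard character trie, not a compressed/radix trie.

8

A leaf is a node with no children — equivalently, the end of a word that is not a proper prefix of any other stored word.
Those words: "mmw", "mwww", "pmmppm", "pmp", "rmwmp", "rpw", "wmrpp", "wwrp"
Leaf count: 8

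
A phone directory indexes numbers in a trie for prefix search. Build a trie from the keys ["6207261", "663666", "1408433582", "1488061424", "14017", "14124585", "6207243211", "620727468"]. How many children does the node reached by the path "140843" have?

Follow the path "140843" to its node, then look at its outgoing edges.
Distinct next characters after "140843": 3.
That node has 1 child edge.

1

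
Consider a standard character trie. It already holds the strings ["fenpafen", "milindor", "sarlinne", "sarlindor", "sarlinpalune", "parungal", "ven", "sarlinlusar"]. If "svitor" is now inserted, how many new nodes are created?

5

Walking "svitor" from the root, the first 1 characters ("s") follow existing edges; "v" is the first miss.
New nodes needed: |"svitor"| − 1 = 6 − 1 = 5.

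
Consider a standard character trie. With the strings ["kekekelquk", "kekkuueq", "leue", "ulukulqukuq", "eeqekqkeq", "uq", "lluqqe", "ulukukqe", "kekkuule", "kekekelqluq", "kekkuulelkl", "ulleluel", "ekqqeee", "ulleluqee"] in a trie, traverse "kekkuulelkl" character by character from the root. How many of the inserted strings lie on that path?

Check each prefix of "kekkuulelkl" against the stored set — each match is an end-marker on the path.
Prefixes of the query that are stored words: "kekkuule", "kekkuulelkl"
Count: 2

2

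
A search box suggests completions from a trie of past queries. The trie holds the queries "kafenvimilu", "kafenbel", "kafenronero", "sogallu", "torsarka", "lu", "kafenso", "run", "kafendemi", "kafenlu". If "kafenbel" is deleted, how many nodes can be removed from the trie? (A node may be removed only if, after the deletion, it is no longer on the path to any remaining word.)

After clearing the end-marker at "kafenbel", prune upward until reaching a node still needed by another word.
The suffix "bel" (3 nodes) is used only by "kafenbel"; the node for "kafen" still has the child "v", so pruning stops there.
Nodes removed: 3

3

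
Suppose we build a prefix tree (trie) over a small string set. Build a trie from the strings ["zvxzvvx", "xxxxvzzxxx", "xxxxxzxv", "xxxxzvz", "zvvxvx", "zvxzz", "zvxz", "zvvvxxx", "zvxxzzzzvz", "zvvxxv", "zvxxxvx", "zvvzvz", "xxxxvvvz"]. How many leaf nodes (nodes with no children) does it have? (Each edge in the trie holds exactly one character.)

Leaves are exactly the stored words that no other stored word extends.
Those words: "xxxxvvvz", "xxxxvzzxxx", "xxxxxzxv", "xxxxzvz", "zvvvxxx", "zvvxvx", "zvvxxv", "zvvzvz", "zvxxxvx", "zvxxzzzzvz", "zvxzvvx", "zvxzz"
Leaf count: 12

12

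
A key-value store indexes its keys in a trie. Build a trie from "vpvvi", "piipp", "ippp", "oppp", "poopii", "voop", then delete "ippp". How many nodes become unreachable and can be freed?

A node on "ippp"'s path can go only if nothing else ends at it or branches off below it.
No other word shares any prefix with "ippp", so all 4 of its nodes go.
Nodes removed: 4

4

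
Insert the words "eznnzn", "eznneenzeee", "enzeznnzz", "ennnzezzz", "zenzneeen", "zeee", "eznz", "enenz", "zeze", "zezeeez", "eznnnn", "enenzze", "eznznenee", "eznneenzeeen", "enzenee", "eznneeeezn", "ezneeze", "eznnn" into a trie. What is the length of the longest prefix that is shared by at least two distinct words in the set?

11

Look for the deepest trie node that still has at least two words in its subtree.
"eznneenzeee" and "eznneenzeeen" agree on "eznneenzeee" (11 characters) before diverging; nothing deeper is shared.
Longest shared-prefix length: 11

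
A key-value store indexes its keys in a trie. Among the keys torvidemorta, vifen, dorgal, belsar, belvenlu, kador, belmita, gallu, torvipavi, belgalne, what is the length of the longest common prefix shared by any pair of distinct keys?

5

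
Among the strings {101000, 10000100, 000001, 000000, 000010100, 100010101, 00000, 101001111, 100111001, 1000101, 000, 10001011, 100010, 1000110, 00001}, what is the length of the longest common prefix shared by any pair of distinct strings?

The deepest shared node is where two words last agree before diverging.
"1000101" and "100010101" agree on "1000101" (7 characters) before diverging; nothing deeper is shared.
Longest shared-prefix length: 7

7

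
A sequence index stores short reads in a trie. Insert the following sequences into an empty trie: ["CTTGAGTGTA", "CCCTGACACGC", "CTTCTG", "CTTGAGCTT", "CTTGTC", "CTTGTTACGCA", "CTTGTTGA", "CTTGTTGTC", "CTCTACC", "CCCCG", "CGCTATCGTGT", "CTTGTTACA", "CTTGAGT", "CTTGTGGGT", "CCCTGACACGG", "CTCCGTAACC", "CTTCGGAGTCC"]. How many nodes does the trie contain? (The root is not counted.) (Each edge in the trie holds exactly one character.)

75

Count nodes per top-level branch (shared prefixes stored once):
  'C'-branch (CCCCG, CCCTGACACGC, CCCTGACACGG, CGCTATCGTGT, CTCCGTAACC, CTCTACC, CTTCGGAGTCC, CTTCTG, CTTGAGCTT, CTTGAGT, CTTGAGTGTA, CTTGTC, CTTGTGGGT, CTTGTTACA, CTTGTTACGCA, CTTGTTGA, CTTGTTGTC): 75 nodes
Sum: 75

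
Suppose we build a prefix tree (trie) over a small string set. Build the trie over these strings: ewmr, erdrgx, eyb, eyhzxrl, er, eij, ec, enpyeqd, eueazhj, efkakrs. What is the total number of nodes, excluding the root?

37

Trie structure (* marks end of a word):
(root)
└─ e
   ├─ c *
   ├─ f
   │  └─ k
   │     └─ a
   │        └─ k
   │           └─ r
   │              └─ s *
   ├─ i
   │  └─ j *
   ├─ n
   │  └─ p
   │     └─ y
   │        └─ e
   │           └─ q
   │              └─ d *
   ├─ r *
   │  └─ d
   │     └─ r
   │        └─ g
   │           └─ x *
   ├─ u
   │  └─ e
   │     └─ a
   │        └─ z
   │           └─ h
   │              └─ j *
   ├─ w
   │  └─ m
   │     └─ r *
   └─ y
      ├─ b *
      └─ h
         └─ z
            └─ x
               └─ r
                  └─ l *
Counting every labelled node above: 37.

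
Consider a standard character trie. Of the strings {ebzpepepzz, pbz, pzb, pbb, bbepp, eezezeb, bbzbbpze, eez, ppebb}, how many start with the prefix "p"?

Walk to "p"; the words in its subtree are exactly those with that prefix.
Matches: "pbb", "pbz", "ppebb", "pzb"
Count: 4

4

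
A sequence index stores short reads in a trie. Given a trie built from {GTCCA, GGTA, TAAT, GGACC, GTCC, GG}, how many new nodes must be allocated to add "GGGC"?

The longest prefix of "GGGC" already in the trie is "GG" (length 2).
New nodes needed: |"GGGC"| − 2 = 4 − 2 = 2.

2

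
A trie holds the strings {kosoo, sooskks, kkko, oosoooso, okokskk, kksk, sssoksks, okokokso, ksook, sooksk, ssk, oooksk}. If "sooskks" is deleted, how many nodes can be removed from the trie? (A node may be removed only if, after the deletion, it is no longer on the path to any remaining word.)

4

Walk "sooskks" from the leaf back toward the root, removing each node that no remaining word uses.
The suffix "skks" (4 nodes) is used only by "sooskks"; the node for "soo" still has the child "k", so pruning stops there.
Nodes removed: 4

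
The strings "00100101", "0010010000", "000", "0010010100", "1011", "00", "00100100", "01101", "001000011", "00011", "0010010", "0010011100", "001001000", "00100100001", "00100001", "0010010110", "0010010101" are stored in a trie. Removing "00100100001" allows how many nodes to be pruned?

1

Walk "00100100001" from the leaf back toward the root, removing each node that no remaining word uses.
The suffix "1" (1 node) is used only by "00100100001"; "0010010000" is itself a stored word, so pruning stops there.
Nodes removed: 1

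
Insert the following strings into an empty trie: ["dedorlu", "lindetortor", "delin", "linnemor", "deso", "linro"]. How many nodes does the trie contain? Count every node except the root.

30

Count nodes per top-level branch (shared prefixes stored once):
  'd'-branch (dedorlu, delin, deso): 12 nodes
  'l'-branch (lindetortor, linnemor, linro): 18 nodes
Sum: 30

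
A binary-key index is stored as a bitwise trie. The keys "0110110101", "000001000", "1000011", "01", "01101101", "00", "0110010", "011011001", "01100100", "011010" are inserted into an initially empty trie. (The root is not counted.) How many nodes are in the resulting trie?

Trace insertions, counting only characters that open a new branch:
  "0110110101" → 10 new (0, 1, 1, 0, 1, 1, 0, 1, 0, 1)
  "000001000" → prefix "0" already present; 8 new (0, 0, 0, 0, 1, 0, 0, 0)
  "1000011" → 7 new (1, 0, 0, 0, 0, 1, 1)
  "01" → prefix "01" already present; 0 new (none)
  "01101101" → prefix "01101101" already present; 0 new (none)
  "00" → prefix "00" already present; 0 new (none)
  "0110010" → prefix "0110" already present; 3 new (0, 1, 0)
  "011011001" → prefix "0110110" already present; 2 new (0, 1)
  "01100100" → prefix "0110010" already present; 1 new (0)
  "011010" → prefix "01101" already present; 1 new (0)
Total nodes = 10 + 8 + 7 + 0 + 0 + 0 + 3 + 2 + 1 + 1 = 32

32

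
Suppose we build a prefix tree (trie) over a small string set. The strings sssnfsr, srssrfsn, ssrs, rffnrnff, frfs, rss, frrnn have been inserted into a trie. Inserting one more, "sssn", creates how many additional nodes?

0

Every character of "sssn" already lies on an existing path (it is a prefix of some stored word).
No new nodes are needed: 0.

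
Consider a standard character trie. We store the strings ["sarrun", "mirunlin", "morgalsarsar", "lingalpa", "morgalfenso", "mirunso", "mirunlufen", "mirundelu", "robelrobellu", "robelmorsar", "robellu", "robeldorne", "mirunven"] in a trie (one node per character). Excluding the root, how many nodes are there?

For each word, the new-node count is its length minus the longest prefix already in the trie:
  "sarrun" → 6 new (s, a, r, r, u, n)
  "mirunlin" → 8 new (m, i, r, u, n, l, i, n)
  "morgalsarsar" → prefix "m" already present; 11 new (o, r, g, a, l, s, a, r, s, a, r)
  "lingalpa" → 8 new (l, i, n, g, a, l, p, a)
  "morgalfenso" → prefix "morgal" already present; 5 new (f, e, n, s, o)
  "mirunso" → prefix "mirun" already present; 2 new (s, o)
  "mirunlufen" → prefix "mirunl" already present; 4 new (u, f, e, n)
  "mirundelu" → prefix "mirun" already present; 4 new (d, e, l, u)
  "robelrobellu" → 12 new (r, o, b, e, l, r, o, b, e, l, l, u)
  "robelmorsar" → prefix "robel" already present; 6 new (m, o, r, s, a, r)
  "robellu" → prefix "robel" already present; 2 new (l, u)
  "robeldorne" → prefix "robel" already present; 5 new (d, o, r, n, e)
  "mirunven" → prefix "mirun" already present; 3 new (v, e, n)
Total nodes = 6 + 8 + 11 + 8 + 5 + 2 + 4 + 4 + 12 + 6 + 2 + 5 + 3 = 76

76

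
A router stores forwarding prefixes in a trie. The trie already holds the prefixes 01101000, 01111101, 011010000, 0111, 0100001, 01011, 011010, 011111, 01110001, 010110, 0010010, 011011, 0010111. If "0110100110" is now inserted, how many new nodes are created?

3

"0110100" is already a path in the trie; the remaining "110" must be added.
So 10 − 7 = 3 new nodes.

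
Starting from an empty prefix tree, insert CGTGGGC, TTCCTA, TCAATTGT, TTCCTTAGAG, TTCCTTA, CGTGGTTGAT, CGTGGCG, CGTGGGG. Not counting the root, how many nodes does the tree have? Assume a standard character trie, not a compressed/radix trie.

33

For each word, the new-node count is its length minus the longest prefix already in the trie:
  "CGTGGGC" → 7 new (C, G, T, G, G, G, C)
  "TTCCTA" → 6 new (T, T, C, C, T, A)
  "TCAATTGT" → prefix "T" already present; 7 new (C, A, A, T, T, G, T)
  "TTCCTTAGAG" → prefix "TTCCT" already present; 5 new (T, A, G, A, G)
  "TTCCTTA" → prefix "TTCCTTA" already present; 0 new (none)
  "CGTGGTTGAT" → prefix "CGTGG" already present; 5 new (T, T, G, A, T)
  "CGTGGCG" → prefix "CGTGG" already present; 2 new (C, G)
  "CGTGGGG" → prefix "CGTGGG" already present; 1 new (G)
Total nodes = 7 + 6 + 7 + 5 + 0 + 5 + 2 + 1 = 33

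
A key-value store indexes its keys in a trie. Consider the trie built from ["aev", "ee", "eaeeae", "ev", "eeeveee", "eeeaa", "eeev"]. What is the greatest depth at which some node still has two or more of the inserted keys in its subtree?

4

Equivalently: take the maximum, over all pairs, of their longest common prefix length.
e.g. "eeev" and "eeeveee" share the prefix "eeev" of length 4; no pair shares a longer one.
Longest shared-prefix length: 4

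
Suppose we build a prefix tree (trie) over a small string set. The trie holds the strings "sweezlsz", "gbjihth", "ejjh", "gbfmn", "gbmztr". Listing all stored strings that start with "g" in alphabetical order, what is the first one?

gbfmn

DFS of the "g" subtree visits, in order: "gbfmn", "gbjihth", "gbmztr"
The 1st is gbfmn.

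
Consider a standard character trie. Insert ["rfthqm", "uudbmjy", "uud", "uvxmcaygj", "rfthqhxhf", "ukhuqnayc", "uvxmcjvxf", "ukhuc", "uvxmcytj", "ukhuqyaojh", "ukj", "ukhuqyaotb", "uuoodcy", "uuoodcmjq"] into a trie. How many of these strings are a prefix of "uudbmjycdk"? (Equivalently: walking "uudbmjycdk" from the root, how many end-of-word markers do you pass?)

2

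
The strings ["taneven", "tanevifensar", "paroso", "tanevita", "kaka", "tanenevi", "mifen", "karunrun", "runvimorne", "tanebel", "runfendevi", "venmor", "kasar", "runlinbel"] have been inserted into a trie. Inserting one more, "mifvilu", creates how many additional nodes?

"mif" is already a path in the trie; the remaining "vilu" must be added.
So 7 − 3 = 4 new nodes.

4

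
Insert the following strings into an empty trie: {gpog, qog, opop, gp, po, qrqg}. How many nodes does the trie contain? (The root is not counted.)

16

Trie structure (* marks end of a word):
(root)
├─ g
│  └─ p *
│     └─ o
│        └─ g *
├─ o
│  └─ p
│     └─ o
│        └─ p *
├─ p
│  └─ o *
└─ q
   ├─ o
   │  └─ g *
   └─ r
      └─ q
         └─ g *
Counting every labelled node above: 16.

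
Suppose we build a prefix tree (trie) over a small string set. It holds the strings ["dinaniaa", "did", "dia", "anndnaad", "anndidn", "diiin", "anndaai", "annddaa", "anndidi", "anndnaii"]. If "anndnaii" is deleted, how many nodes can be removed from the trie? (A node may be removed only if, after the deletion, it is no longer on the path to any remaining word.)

Walk "anndnaii" from the leaf back toward the root, removing each node that no remaining word uses.
The suffix "ii" (2 nodes) is used only by "anndnaii"; the node for "anndna" still has the child "a", so pruning stops there.
Nodes removed: 2

2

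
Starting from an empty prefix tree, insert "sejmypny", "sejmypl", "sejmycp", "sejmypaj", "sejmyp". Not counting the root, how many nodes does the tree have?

13

Count nodes per top-level branch (shared prefixes stored once):
  's'-branch (sejmycp, sejmyp, sejmypaj, sejmypl, sejmypny): 13 nodes
Sum: 13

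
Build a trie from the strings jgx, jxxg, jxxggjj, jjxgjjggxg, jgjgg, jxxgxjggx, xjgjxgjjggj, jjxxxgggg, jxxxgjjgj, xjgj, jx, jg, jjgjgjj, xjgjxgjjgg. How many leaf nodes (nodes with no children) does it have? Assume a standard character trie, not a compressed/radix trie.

9

Leaves are exactly the stored words that no other stored word extends.
Those words: "jgjgg", "jgx", "jjgjgjj", "jjxgjjggxg", "jjxxxgggg", "jxxggjj", "jxxgxjggx", "jxxxgjjgj", "xjgjxgjjggj"
Leaf count: 9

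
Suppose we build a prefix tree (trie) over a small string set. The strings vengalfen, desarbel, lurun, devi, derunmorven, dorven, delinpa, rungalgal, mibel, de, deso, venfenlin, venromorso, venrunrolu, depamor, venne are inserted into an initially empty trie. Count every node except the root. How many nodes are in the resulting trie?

Count nodes per top-level branch (shared prefixes stored once):
  'd'-branch (de, delinpa, depamor, derunmorven, desarbel, deso, devi, dorven): 35 nodes
  'l'-branch (lurun): 5 nodes
  'm'-branch (mibel): 5 nodes
  'r'-branch (rungalgal): 9 nodes
  'v'-branch (venfenlin, vengalfen, venne, venromorso, venrunrolu): 30 nodes
Sum: 84

84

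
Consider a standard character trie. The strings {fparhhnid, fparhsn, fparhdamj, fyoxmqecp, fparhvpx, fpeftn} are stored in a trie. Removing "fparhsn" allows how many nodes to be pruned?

Walk "fparhsn" from the leaf back toward the root, removing each node that no remaining word uses.
The suffix "sn" (2 nodes) is used only by "fparhsn"; the node for "fparh" still has the child "h", so pruning stops there.
Nodes removed: 2

2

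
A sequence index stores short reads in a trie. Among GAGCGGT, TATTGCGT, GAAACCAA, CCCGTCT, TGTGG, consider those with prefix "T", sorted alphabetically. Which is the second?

DFS of the "T" subtree visits, in order: "TATTGCGT", "TGTGG"
Position 2: TGTGG

TGTGG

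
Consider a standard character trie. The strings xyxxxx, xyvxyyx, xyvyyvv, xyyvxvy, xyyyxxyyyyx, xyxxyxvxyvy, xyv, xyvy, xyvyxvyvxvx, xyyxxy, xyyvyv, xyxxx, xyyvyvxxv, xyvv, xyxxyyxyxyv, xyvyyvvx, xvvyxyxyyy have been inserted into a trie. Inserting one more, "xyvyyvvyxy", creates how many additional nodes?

3

Walking "xyvyyvvyxy" from the root, the first 7 characters ("xyvyyvv") follow existing edges; "y" is the first miss.
New nodes needed: |"xyvyyvvyxy"| − 7 = 10 − 7 = 3.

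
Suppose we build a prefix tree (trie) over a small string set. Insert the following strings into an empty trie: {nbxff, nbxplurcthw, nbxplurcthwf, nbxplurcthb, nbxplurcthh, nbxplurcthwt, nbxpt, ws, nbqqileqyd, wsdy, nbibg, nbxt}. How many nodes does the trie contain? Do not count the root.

34

Count nodes per top-level branch (shared prefixes stored once):
  'n'-branch (nbibg, nbqqileqyd, nbxff, nbxplurcthb, nbxplurcthh, nbxplurcthw, nbxplurcthwf, nbxplurcthwt, nbxpt, nbxt): 30 nodes
  'w'-branch (ws, wsdy): 4 nodes
Sum: 34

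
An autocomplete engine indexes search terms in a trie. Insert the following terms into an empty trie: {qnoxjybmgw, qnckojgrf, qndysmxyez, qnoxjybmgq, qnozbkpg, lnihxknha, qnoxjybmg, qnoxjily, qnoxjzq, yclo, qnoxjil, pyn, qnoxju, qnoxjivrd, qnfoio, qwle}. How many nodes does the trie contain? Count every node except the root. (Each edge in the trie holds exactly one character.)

63

Insert word by word; a character creates a node only if that edge doesn't already exist:
  "qnoxjybmgw" → 10 new (q, n, o, x, j, y, b, m, g, w)
  "qnckojgrf" → prefix "qn" already present; 7 new (c, k, o, j, g, r, f)
  "qndysmxyez" → prefix "qn" already present; 8 new (d, y, s, m, x, y, e, z)
  "qnoxjybmgq" → prefix "qnoxjybmg" already present; 1 new (q)
  "qnozbkpg" → prefix "qno" already present; 5 new (z, b, k, p, g)
  "lnihxknha" → 9 new (l, n, i, h, x, k, n, h, a)
  "qnoxjybmg" → prefix "qnoxjybmg" already present; 0 new (none)
  "qnoxjily" → prefix "qnoxj" already present; 3 new (i, l, y)
  "qnoxjzq" → prefix "qnoxj" already present; 2 new (z, q)
  "yclo" → 4 new (y, c, l, o)
  "qnoxjil" → prefix "qnoxjil" already present; 0 new (none)
  "pyn" → 3 new (p, y, n)
  "qnoxju" → prefix "qnoxj" already present; 1 new (u)
  "qnoxjivrd" → prefix "qnoxji" already present; 3 new (v, r, d)
  "qnfoio" → prefix "qn" already present; 4 new (f, o, i, o)
  "qwle" → prefix "q" already present; 3 new (w, l, e)
Total nodes = 10 + 7 + 8 + 1 + 5 + 9 + 0 + 3 + 2 + 4 + 0 + 3 + 1 + 3 + 4 + 3 = 63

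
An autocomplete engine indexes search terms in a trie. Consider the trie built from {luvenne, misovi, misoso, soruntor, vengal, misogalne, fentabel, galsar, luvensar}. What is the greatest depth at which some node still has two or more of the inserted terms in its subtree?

5

Equivalently: take the maximum, over all pairs, of their longest common prefix length.
e.g. "luvenne" and "luvensar" share the prefix "luven" of length 5; no pair shares a longer one.
Longest shared-prefix length: 5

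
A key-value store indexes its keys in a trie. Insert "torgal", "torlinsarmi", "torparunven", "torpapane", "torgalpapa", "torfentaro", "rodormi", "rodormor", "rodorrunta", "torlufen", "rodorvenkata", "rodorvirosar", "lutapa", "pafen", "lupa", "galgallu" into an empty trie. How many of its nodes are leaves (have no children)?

A leaf is a node with no children — equivalently, the end of a word that is not a proper prefix of any other stored word.
Those words: "galgallu", "lupa", "lutapa", "pafen", "rodormi", "rodormor", "rodorrunta", "rodorvenkata", "rodorvirosar", "torfentaro", "torgalpapa", "torlinsarmi", "torlufen", "torpapane", "torparunven"
Leaf count: 15

15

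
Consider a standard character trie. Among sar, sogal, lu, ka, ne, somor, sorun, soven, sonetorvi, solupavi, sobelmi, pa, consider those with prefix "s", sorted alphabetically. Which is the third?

Filter for "s…" and sort: "sar", "sobelmi", "sogal", "solupavi", "somor", "sonetorvi", "sorun", "soven"
The 3rd is sogal.

sogal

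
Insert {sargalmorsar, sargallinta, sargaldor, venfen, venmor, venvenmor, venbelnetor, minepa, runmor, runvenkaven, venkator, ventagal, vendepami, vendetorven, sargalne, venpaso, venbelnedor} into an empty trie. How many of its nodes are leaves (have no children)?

A leaf is a node with no children — equivalently, the end of a word that is not a proper prefix of any other stored word.
Those words: "minepa", "runmor", "runvenkaven", "sargaldor", "sargallinta", "sargalmorsar", "sargalne", "venbelnedor", "venbelnetor", "vendepami", "vendetorven", "venfen", "venkator", "venmor", "venpaso", "ventagal", "venvenmor"
Leaf count: 17

17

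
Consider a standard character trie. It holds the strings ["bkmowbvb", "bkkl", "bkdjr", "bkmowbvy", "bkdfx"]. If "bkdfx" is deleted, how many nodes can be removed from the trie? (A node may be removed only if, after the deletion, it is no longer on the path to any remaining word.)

After clearing the end-marker at "bkdfx", prune upward until reaching a node still needed by another word.
The suffix "fx" (2 nodes) is used only by "bkdfx"; the node for "bkd" still has the child "j", so pruning stops there.
Nodes removed: 2

2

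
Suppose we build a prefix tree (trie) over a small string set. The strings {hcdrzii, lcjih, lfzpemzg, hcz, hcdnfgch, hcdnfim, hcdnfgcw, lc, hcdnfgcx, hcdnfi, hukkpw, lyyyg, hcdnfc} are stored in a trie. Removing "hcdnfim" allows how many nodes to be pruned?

After clearing the end-marker at "hcdnfim", prune upward until reaching a node still needed by another word.
The suffix "m" (1 node) is used only by "hcdnfim"; "hcdnfi" is itself a stored word, so pruning stops there.
Nodes removed: 1

1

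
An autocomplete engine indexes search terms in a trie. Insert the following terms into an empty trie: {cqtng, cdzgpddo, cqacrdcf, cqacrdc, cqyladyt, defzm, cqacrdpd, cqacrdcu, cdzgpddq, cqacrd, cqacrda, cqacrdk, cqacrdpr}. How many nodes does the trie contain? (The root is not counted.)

Trie structure (* marks end of a word):
(root)
├─ c
│  ├─ d
│  │  └─ z
│  │     └─ g
│  │        └─ p
│  │           └─ d
│  │              └─ d
│  │                 ├─ o *
│  │                 └─ q *
│  └─ q
│     ├─ a
│     │  └─ c
│     │     └─ r
│     │        └─ d *
│     │           ├─ a *
│     │           ├─ c *
│     │           │  ├─ f *
│     │           │  └─ u *
│     │           ├─ k *
│     │           └─ p
│     │              ├─ d *
│     │              └─ r *
│     ├─ t
│     │  └─ n
│     │     └─ g *
│     └─ y
│        └─ l
│           └─ a
│              └─ d
│                 └─ y
│                    └─ t *
└─ d
   └─ e
      └─ f
         └─ z
            └─ m *
Counting every labelled node above: 36.

36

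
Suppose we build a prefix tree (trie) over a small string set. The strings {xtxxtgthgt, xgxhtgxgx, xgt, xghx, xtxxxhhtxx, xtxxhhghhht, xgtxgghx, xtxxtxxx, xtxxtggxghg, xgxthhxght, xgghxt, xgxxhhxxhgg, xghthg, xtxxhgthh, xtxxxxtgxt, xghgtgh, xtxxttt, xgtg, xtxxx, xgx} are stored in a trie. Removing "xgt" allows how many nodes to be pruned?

0

After clearing the end-marker at "xgt", prune upward until reaching a node still needed by another word.
Every node on "xgt" is still needed (e.g. by "xgtxgghx"), so nothing is freed.
Nodes removed: 0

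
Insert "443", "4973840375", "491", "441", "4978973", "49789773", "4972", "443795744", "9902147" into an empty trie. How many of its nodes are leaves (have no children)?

8

A leaf is a node with no children — equivalently, the end of a word that is not a proper prefix of any other stored word.
Those words: "441", "443795744", "491", "4972", "4973840375", "4978973", "49789773", "9902147"
Leaf count: 8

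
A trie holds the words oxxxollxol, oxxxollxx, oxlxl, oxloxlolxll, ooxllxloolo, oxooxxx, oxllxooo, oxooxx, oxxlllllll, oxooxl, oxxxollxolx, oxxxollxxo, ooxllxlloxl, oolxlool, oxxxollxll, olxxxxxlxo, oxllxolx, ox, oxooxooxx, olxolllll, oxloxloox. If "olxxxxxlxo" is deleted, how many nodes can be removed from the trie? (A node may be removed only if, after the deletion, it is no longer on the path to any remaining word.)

7

Walk "olxxxxxlxo" from the leaf back toward the root, removing each node that no remaining word uses.
The suffix "xxxxlxo" (7 nodes) is used only by "olxxxxxlxo"; the node for "olx" still has the child "o", so pruning stops there.
Nodes removed: 7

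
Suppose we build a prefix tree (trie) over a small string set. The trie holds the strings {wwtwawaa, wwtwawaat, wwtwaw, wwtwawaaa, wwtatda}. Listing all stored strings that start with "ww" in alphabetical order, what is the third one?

wwtwawaa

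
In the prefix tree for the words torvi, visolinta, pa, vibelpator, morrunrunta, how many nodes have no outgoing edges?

5

A leaf is a node with no children — equivalently, the end of a word that is not a proper prefix of any other stored word.
Those words: "morrunrunta", "pa", "torvi", "vibelpator", "visolinta"
Leaf count: 5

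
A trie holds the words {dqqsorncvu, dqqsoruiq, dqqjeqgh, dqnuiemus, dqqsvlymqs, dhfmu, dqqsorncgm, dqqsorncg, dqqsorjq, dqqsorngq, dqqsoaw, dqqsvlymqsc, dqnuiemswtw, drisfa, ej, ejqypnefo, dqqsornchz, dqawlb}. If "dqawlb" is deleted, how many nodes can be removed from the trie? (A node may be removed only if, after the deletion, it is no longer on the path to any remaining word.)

A node on "dqawlb"'s path can go only if nothing else ends at it or branches off below it.
The suffix "awlb" (4 nodes) is used only by "dqawlb"; the node for "dq" still has the child "q", so pruning stops there.
Nodes removed: 4

4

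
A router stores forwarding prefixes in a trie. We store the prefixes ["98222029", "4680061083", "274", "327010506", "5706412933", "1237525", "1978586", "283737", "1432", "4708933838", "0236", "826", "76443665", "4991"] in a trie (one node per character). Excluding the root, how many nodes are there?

Trace insertions, counting only characters that open a new branch:
  "98222029" → 8 new (9, 8, 2, 2, 2, 0, 2, 9)
  "4680061083" → 10 new (4, 6, 8, 0, 0, 6, 1, 0, 8, 3)
  "274" → 3 new (2, 7, 4)
  "327010506" → 9 new (3, 2, 7, 0, 1, 0, 5, 0, 6)
  "5706412933" → 10 new (5, 7, 0, 6, 4, 1, 2, 9, 3, 3)
  "1237525" → 7 new (1, 2, 3, 7, 5, 2, 5)
  "1978586" → prefix "1" already present; 6 new (9, 7, 8, 5, 8, 6)
  "283737" → prefix "2" already present; 5 new (8, 3, 7, 3, 7)
  "1432" → prefix "1" already present; 3 new (4, 3, 2)
  "4708933838" → prefix "4" already present; 9 new (7, 0, 8, 9, 3, 3, 8, 3, 8)
  "0236" → 4 new (0, 2, 3, 6)
  "826" → 3 new (8, 2, 6)
  "76443665" → 8 new (7, 6, 4, 4, 3, 6, 6, 5)
  "4991" → prefix "4" already present; 3 new (9, 9, 1)
Total nodes = 8 + 10 + 3 + 9 + 10 + 7 + 6 + 5 + 3 + 9 + 4 + 3 + 8 + 3 = 88

88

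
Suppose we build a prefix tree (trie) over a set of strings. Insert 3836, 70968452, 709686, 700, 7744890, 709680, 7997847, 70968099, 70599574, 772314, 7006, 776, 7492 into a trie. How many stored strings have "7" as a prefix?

12

Filter for entries beginning with "7":
Words under "7": 700, 7006, 70599574, 709680, 70968099, 70968452, 709686, 7492, 772314, 7744890, 776, 7997847
Count: 12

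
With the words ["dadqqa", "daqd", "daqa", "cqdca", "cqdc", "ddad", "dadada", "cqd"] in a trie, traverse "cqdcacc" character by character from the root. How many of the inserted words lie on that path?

Traverse "cqdcacc" character by character; count nodes along the way that are marked as word ends.
Prefixes of the query that are stored words: "cqd", "cqdc", "cqdca"
Count: 3

3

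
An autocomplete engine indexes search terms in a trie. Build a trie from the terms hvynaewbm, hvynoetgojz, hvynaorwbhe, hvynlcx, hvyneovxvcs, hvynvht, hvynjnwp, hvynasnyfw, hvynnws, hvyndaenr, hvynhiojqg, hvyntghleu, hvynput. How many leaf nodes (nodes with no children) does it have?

Leaves are exactly the stored words that no other stored word extends.
Those words: "hvynaewbm", "hvynaorwbhe", "hvynasnyfw", "hvyndaenr", "hvyneovxvcs", "hvynhiojqg", "hvynjnwp", "hvynlcx", "hvynnws", "hvynoetgojz", "hvynput", "hvyntghleu", "hvynvht"
Leaf count: 13

13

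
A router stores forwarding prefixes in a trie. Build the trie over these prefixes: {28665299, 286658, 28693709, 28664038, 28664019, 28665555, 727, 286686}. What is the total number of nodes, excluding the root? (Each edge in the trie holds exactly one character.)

28

Count nodes per top-level branch (shared prefixes stored once):
  '2'-branch (28664019, 28664038, 28665299, 28665555, 286658, 286686, 28693709): 25 nodes
  '7'-branch (727): 3 nodes
Sum: 28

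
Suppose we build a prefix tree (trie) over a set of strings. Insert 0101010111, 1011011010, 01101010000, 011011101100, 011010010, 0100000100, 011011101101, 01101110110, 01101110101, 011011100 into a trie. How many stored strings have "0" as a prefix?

Filter for entries beginning with "0":
Matches: "0100000100", "0101010111", "011010010", "01101010000", "011011100", "01101110101", "01101110110", "011011101100", "011011101101"
Count: 9

9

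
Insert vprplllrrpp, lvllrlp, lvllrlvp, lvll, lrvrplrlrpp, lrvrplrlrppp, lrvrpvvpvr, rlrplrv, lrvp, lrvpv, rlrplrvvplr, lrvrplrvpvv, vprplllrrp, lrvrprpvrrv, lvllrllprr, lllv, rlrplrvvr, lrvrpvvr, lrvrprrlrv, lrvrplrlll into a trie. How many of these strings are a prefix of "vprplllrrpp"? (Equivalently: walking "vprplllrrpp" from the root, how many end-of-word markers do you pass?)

Check each prefix of "vprplllrrpp" against the stored set — each match is an end-marker on the path.
Prefixes of the query that are stored words: "vprplllrrp", "vprplllrrpp"
Count: 2

2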